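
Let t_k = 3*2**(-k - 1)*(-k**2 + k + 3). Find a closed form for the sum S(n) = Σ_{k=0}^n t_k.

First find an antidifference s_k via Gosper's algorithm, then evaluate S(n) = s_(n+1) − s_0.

S(n) = 3*(2*2**n + n**2 + 3*n + 1)/(2*2**n)

Step 1: r(k) = (k**2 + k - 3)/(2*(k**2 - k - 3)).
So A=1/2 and B=1, with C=k**2 - k - 3.
Solve (1/2)·f(k+1) − (1)·f(k) = k**2 - k - 3.
Bound: deg f ≤ 2.
Match coefficients ⇒ f(k) = -2*(k**2 + k - 1).
R(k) = B(k−1)·f(k)/C(k) = -2*(k**2 + k - 1)/(k**2 - k - 3); s_k = R·t_k = 3*(k**2 + k - 1)/2**k.
Check: Δs_k = 3*2**(-k - 1)*(-k**2 + k + 3). ✓
Telescope: S(n) = s_(n+1) − s_(0) = 3*2**(-n - 1)*(n**2 + 3*n + 1) − (-3) = 3*(2*2**n + n**2 + 3*n + 1)/(2*2**n).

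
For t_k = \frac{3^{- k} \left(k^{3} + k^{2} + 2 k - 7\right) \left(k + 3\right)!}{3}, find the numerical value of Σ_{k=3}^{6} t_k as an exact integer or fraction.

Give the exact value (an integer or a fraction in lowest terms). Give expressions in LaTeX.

Compute t_(k+1)/t_k: get (k + 4)*(2*k + (k + 1)**3 + (k + 1)**2 - 5)/(3*(k**3 + k**2 + 2*k - 7)).
A = k/3 + 4/3, B = 1, C = k**3 + k**2 + 2*k - 7.
Set up (k/3 + 4/3)·f(k+1) − (1)·f(k) − (k**3 + k**2 + 2*k - 7) = 0.
deg f ≤ 2 (via 1,0,3).
Coefficient equations give f(k) = 3*(k - 3)*(k + 1).
Certificate R = B(k−1)f/C = 3*(k - 3)*(k + 1)/(k**3 + k**2 + 2*k - 7) gives s_k = (k - 3)*(k + 1)*factorial(k + 3)/3**k.
Check: Δs_k = (k**3 + k**2 + 2*k - 7)*factorial(k + 3)/(3*3**k). ✓
Σ_(k=3)^(6) t_k = s_(7) − s_(3) = 1433600/27 − (0) = 1433600/27.

Σ = 1433600/27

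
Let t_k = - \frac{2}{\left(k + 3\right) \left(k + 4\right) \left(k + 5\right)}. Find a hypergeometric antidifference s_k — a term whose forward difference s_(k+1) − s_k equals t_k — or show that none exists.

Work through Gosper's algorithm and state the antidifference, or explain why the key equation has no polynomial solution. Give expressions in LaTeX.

s_k = \frac{k \left(- k - 7\right)}{12 \left(k + 3\right) \left(k + 4\right)}

t_(k+1)/t_k = (k + 3)/(k + 6).
Normal form (A,B,C) = (k + 3, k + 6, 1).
Solve (k + 3)·f(k+1) − (k + 5)·f(k) = 1.
deg f ≤ 2 (via 1,1,0).
Coefficient equations give f(k) = k*(k + 7)/24.
So s_k = (B(k−1)f/C)·t_k = (k*(k + 5)*(k + 7)/24)·t_k = k*(-k - 7)/(12*(k + 3)*(k + 4)).
s_(k+1) − s_k = -2/(k**3 + 12*k**2 + 47*k + 60) = t_k.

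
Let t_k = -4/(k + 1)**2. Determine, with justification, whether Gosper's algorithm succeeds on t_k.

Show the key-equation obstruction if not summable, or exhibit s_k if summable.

No — key equation has no polynomial f.

r(k) = (k + 1)**2/(k + 2)**2 after simplifying.
So A=k**2 + 2*k + 1 and B=k**2 + 4*k + 4, with C=1.
Solve (k**2 + 2*k + 1)·f(k+1) − (k**2 + 2*k + 1)·f(k) = 1.
deg f ≤ 0 (via 2,2,0).
f = c0 ⇒ A·f(k+1) − B(k−1)·f(k) − C = -1. The system {-1 = 0} is inconsistent; no antidifference.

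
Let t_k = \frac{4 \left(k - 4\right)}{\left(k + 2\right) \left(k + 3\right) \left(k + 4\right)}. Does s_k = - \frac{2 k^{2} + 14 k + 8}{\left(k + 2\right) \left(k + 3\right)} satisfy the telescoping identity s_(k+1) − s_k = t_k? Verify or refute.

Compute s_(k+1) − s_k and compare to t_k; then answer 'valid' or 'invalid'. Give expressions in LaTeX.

Valid — Δs_k = t_k.

s_(k+1) = 2*(-7*k - (k + 1)**2 - 11)/((k + 3)*(k + 4))
s_(k+1) − s_k = 4*(k - 4)/(k**3 + 9*k**2 + 26*k + 24)
(s_(k+1) − s_k) − t_k = 0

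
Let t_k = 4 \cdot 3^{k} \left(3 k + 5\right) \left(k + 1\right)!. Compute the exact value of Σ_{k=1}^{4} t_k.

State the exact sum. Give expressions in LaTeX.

Σ = 699816

The ratio is 3*(k + 2)*(3*k + 8)/(3*k + 5).
Factor: A=3*k + 6; B=1; C=k + 5/3.
Set up (3*k + 6)·f(k+1) − (1)·f(k) − (k + 5/3) = 0.
Degrees (1,0,1) ⇒ d ≤ 0.
Solving with deg f ≤ 0: f(k) = 1/3.
Then R = B(k−1)f/C = 1/(3*k + 5), so s_k = R(k)·t_k = 4*3**k*factorial(k + 1).
Check: Δs_k = 4*3**k*(3*k + 5)*factorial(k + 1). ✓
Evaluate s at k=5 and k=1: 699840 and 24; difference 699816.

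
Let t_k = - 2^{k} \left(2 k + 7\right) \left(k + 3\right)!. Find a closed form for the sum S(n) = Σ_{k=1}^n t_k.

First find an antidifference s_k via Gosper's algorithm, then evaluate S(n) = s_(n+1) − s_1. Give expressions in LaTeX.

S(n) = - 2 \cdot 2^{n} \left(n + 4\right)! + 48

r(k) = 2*(k + 4)*(2*k + 9)/(2*k + 7) after simplifying.
Normal form (A,B,C) = (2*k + 8, 1, k + 7/2).
Need (2*k + 8)·f(k+1) − (1)·f(k) = k + 7/2.
d = 0 from the (1,0,1) case.
Solve for f: f(k) = 1/2 (degree 0 ≤ 0).
R(k) = B(k−1)·f(k)/C(k) = 1/(2*k + 7); s_k = R·t_k = -2**k*factorial(k + 3).
s_(k+1) − s_k = -2**k*(2*k + 7)*factorial(k + 3) = t_k.
Telescope: S(n) = s_(n+1) − s_(1) = -2**(n + 1)*factorial(n + 4) − (-48) = -2*2**n*factorial(n + 4) + 48.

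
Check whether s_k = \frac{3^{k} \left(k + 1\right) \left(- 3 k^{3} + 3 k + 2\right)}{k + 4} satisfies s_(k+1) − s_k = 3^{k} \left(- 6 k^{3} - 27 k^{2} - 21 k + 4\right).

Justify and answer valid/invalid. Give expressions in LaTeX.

s_(k+1) = 3**(k + 1)*(k + 2)*(3*k - 3*(k + 1)**3 + 5)/(k + 5)
s_(k+1) − s_k = 3**k*(-6*k**5 - 63*k**4 - 240*k**3 - 338*k**2 - 135*k + 38)/(k**2 + 9*k + 20)
(s_(k+1) − s_k) − t_k = 3**(k + 1)*(6*k**4 + 48*k**3 + 129*k**2 + 83*k - 14)/(k**2 + 9*k + 20)

Invalid: residual \frac{3^{k + 1} \left(6 k^{4} + 48 k^{3} + 129 k^{2} + 83 k - 14\right)}{k^{2} + 9 k + 20} ≠ 0.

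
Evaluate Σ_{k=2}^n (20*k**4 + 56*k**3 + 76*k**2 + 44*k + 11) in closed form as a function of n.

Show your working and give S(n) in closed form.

S(n) = 4*n**5 + 24*n**4 + 60*n**3 + 74*n**2 + 45*n - 207

Step 1: r(k) = (20*k**4 + 136*k**3 + 364*k**2 + 444*k + 207)/(20*k**4 + 56*k**3 + 76*k**2 + 44*k + 11).
Take A(k)=1, B(k)=1, C(k)=k**4 + 14*k**3/5 + 19*k**2/5 + 11*k/5 + 11/20.
Solve (1)·f(k+1) − (1)·f(k) = k**4 + 14*k**3/5 + 19*k**2/5 + 11*k/5 + 11/20.
d = 5 from the (0,0,4) case.
Solving with deg f ≤ 5: f(k) = k*(4*k**4 + 4*k**3 + 4*k**2 - 2*k + 1)/20.
R(k) = B(k−1)·f(k)/C(k) = k*(4*k**4 + 4*k**3 + 4*k**2 - 2*k + 1)/(20*k**4 + 56*k**3 + 76*k**2 + 44*k + 11); s_k = R·t_k = k*(4*k**4 + 4*k**3 + 4*k**2 - 2*k + 1).
s_(k+1) − s_k = 20*k**4 + 56*k**3 + 76*k**2 + 44*k + 11 = t_k.
Evaluate: s_(n+1) = 4*n**5 + 24*n**4 + 60*n**3 + 74*n**2 + 45*n + 11; subtract s_(2) = 218 ⇒ S(n) = 4*n**5 + 24*n**4 + 60*n**3 + 74*n**2 + 45*n - 207.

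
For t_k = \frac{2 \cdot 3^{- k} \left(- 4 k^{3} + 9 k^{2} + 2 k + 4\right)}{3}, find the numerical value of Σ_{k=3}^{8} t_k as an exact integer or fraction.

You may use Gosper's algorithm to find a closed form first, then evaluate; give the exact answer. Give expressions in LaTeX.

Σ = -18790/6561

Ratio r(k) = (4*k**3 + 3*k**2 - 8*k - 11)/(3*(4*k**3 - 9*k**2 - 2*k - 4)).
Take A(k)=1/3, B(k)=1, C(k)=k**3 - 9*k**2/4 - k/2 - 1.
Solve (1/3)·f(k+1) − (1)·f(k) = k**3 - 9*k**2/4 - k/2 - 1.
deg f ≤ 3 (via 0,0,3).
Match coefficients ⇒ f(k) = -3*(4*k**3 - 3*k**2 + k - 3)/8.
Then R = B(k−1)f/C = -3*(4*k**3 - 3*k**2 + k - 3)/(2*(4*k**3 - 9*k**2 - 2*k - 4)), so s_k = R(k)·t_k = (4*k**3 - 3*k**2 + k - 3)/3**k.
Check: Δs_k = 2*(-4*k**3 + 9*k**2 + 2*k + 4)/(3*3**k). ✓
Evaluate s at k=9 and k=3: 893/6561 and 3; difference -18790/6561.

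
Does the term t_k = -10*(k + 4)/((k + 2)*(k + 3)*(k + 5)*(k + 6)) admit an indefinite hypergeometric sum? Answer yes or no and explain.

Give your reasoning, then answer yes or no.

Compute t_(k+1)/t_k: get (k + 2)*(k + 5)**2/((k + 4)**2*(k + 7)).
Take A(k)=k + 2, B(k)=k + 7, C(k)=k**2 + 8*k + 16.
Key eq: (k + 2)·f(k+1) = (k + 6)·f(k) + (k**2 + 8*k + 16).
Degrees (1,1,2) ⇒ d ≤ 4.
Solve for f: f(k) = k*(k + 3)*(k + 4)*(k + 7)/20 (degree 4 ≤ 4).
Then R = B(k−1)f/C = k*(k + 3)*(k + 6)*(k + 7)/(20*(k + 4)), so s_k = R(k)·t_k = k*(-k - 7)/(2*(k**2 + 7*k + 10)).
Verify: 10*(-k - 4)/(k**4 + 16*k**3 + 91*k**2 + 216*k + 180) matches t_k.

Yes. s_k = k*(-k - 7)/(2*(k**2 + 7*k + 10)).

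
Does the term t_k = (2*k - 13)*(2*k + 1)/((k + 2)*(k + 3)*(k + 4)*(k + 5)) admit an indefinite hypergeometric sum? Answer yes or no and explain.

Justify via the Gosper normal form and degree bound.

r(k) = (4*k**3 - 8*k**2 - 65*k - 66)/(4*k**3 - 157*k - 78) after simplifying.
Take A(k)=k + 2, B(k)=k + 6, C(k)=k**2 - 6*k - 13/4.
Key eq: (k + 2)·f(k+1) = (k + 5)·f(k) + (k**2 - 6*k - 13/4).
From deg A=1, deg B=1, deg C=2: d=3.
Match coefficients ⇒ f(k) = -k*(k**2 + 41*k + 10)/32.
R(k) = B(k−1)·f(k)/C(k) = -k*(k + 5)*(k**2 + 41*k + 10)/(8*(2*k - 13)*(2*k + 1)); s_k = R·t_k = k*(-k**2 - 41*k - 10)/(8*(k**3 + 9*k**2 + 26*k + 24)).
s_(k+1) − s_k = (4*k**2 - 24*k - 13)/(k**4 + 14*k**3 + 71*k**2 + 154*k + 120) = t_k.

Yes. s_k = k*(-k**2 - 41*k - 10)/(8*(k**3 + 9*k**2 + 26*k + 24)).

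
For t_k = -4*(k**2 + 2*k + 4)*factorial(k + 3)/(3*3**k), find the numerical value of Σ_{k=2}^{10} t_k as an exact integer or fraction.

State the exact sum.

Step 1: r(k) = (k + 4)*(2*k + (k + 1)**2 + 6)/(3*(k**2 + 2*k + 4)).
A = k/3 + 4/3, B = 1, C = k**2 + 2*k + 4.
f must satisfy (k/3 + 4/3)·f(k+1) − (1)·f(k) = k**2 + 2*k + 4.
deg f ≤ 1 (via 1,0,2).
A polynomial solution: f(k) = 3*k.
So s_k = (B(k−1)f/C)·t_k = (3*k/(k**2 + 2*k + 4))·t_k = -4*k*factorial(k + 3)/3**k.
Verify: -4*(k**2 + 2*k + 4)*factorial(k + 3)/(3*3**k) matches t_k.
Evaluate s at k=11 and k=2: -15785369600/729 and -320/3; difference -15785291840/729.

Σ = -15785291840/729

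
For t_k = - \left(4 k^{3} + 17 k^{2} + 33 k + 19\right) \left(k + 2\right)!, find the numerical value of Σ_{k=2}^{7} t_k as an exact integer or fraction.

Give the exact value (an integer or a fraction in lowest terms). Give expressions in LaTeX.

The ratio is (4*k**4 + 41*k**3 + 166*k**2 + 310*k + 219)/(4*k**3 + 17*k**2 + 33*k + 19).
Take A(k)=k + 3, B(k)=1, C(k)=k**3 + 17*k**2/4 + 33*k/4 + 19/4.
Set up (k + 3)·f(k+1) − (1)·f(k) − (k**3 + 17*k**2/4 + 33*k/4 + 19/4) = 0.
d = 2 from the (1,0,3) case.
Match coefficients ⇒ f(k) = (4*k**2 + k + 2)/4.
Certificate R = B(k−1)f/C = (4*k**2 + k + 2)/(4*k**3 + 17*k**2 + 33*k + 19) gives s_k = -(4*k**2 + k + 2)*factorial(k + 2).
Check: Δs_k = -(4*k**3 + 17*k**2 + 33*k + 19)*factorial(k + 2). ✓
Sum = s_(8) − s_(2); s_(8) = -965260800, s_(2) = -480 ⇒ -965260320.

Σ = -965260320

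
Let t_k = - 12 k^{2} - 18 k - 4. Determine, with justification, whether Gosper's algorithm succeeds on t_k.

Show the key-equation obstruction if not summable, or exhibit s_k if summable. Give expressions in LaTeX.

Yes. s_k = k \left(- 4 k^{2} - 3 k + 3\right).

t_(k+1)/t_k = (6*k**2 + 21*k + 17)/(6*k**2 + 9*k + 2).
Normal form (A,B,C) = (1, 1, k**2 + 3*k/2 + 1/3).
Key eq: (1)·f(k+1) = (1)·f(k) + (k**2 + 3*k/2 + 1/3).
Bound: deg f ≤ 3.
A polynomial solution: f(k) = k*(4*k**2 + 3*k - 3)/12.
So s_k = (B(k−1)f/C)·t_k = (k*(4*k**2 + 3*k - 3)/(2*(6*k**2 + 9*k + 2)))·t_k = k*(-4*k**2 - 3*k + 3).
s_(k+1) − s_k = -12*k**2 - 18*k - 4 = t_k.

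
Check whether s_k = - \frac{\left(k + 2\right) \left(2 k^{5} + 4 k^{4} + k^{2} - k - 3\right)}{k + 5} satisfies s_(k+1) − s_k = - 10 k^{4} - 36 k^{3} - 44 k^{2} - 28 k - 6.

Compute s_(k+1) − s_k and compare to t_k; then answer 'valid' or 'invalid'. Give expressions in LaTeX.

s_(k+1) = -(k + 3)*(-k + 2*(k + 1)**5 + 4*(k + 1)**4 + (k + 1)**2 - 4)/(k + 6)
s_(k+1) − s_k = (-10*k**6 - 122*k**5 - 494*k**4 - 920*k**3 - 893*k**2 - 465*k - 81)/(k**2 + 11*k + 30)
(s_(k+1) − s_k) − t_k = 3*(8*k**5 + 82*k**4 + 224*k**3 + 247*k**2 + 147*k + 33)/(k**2 + 11*k + 30)

Invalid: residual \frac{3 \left(8 k^{5} + 82 k^{4} + 224 k^{3} + 247 k^{2} + 147 k + 33\right)}{k^{2} + 11 k + 30} ≠ 0.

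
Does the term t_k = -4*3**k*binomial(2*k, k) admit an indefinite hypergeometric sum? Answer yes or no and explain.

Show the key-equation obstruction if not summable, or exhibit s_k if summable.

No — key equation has no polynomial f.

Step 1: r(k) = 6*(2*k + 1)/(k + 1).
Take A(k)=12*k + 6, B(k)=k + 1, C(k)=1.
Solve (12*k + 6)·f(k+1) − (k)·f(k) = 1.
Degrees (1,1,0) ⇒ d ≤ -1.
Negative degree bound (-1): no f exists, t_k not Gosper-summable.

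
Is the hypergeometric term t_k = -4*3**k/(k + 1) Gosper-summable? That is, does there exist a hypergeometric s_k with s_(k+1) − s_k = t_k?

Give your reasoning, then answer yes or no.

No. Not Gosper-summable.

Step 1: r(k) = 3*(k + 1)/(k + 2).
So A=3*k + 3 and B=k + 2, with C=1.
f must satisfy (3*k + 3)·f(k+1) − (k + 1)·f(k) = 1.
Bound: deg f ≤ -1.
deg f ≤ -1 is impossible — no certificate.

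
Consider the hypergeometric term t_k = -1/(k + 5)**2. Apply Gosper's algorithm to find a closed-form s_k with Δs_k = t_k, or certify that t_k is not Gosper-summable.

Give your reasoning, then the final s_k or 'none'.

r(k) = (k + 5)**2/(k + 6)**2 after simplifying.
A = k**2 + 10*k + 25, B = k**2 + 12*k + 36, C = 1.
Set up (k**2 + 10*k + 25)·f(k+1) − (k**2 + 10*k + 25)·f(k) − (1) = 0.
d = 0 from the (2,2,0) case.
Write f(k) = c0. Then LHS − RHS = -1, requiring -1 = 0: contradictory. No certificate.

not Gosper-summable; s_k does not exist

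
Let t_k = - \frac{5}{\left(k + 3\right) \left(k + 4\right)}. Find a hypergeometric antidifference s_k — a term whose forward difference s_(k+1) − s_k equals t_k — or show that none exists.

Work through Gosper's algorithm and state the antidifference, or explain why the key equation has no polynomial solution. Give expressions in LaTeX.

Step 1: r(k) = (k + 3)/(k + 5).
Factor: A=k + 3; B=k + 5; C=1.
Solve (k + 3)·f(k+1) − (k + 4)·f(k) = 1.
Degrees (1,1,0) ⇒ d ≤ 1.
Coefficient equations give f(k) = k/3.
So s_k = (B(k−1)f/C)·t_k = (k*(k + 4)/3)·t_k = -5*k/(3*k + 9).
s_(k+1) − s_k = -5/(k**2 + 7*k + 12) = t_k.

s_k = - \frac{5 k}{3 k + 9}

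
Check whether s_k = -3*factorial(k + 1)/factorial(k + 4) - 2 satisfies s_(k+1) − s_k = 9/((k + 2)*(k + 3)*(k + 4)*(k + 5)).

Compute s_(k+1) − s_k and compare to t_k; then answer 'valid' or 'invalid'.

s_(k+1) = -3*factorial(k + 2)/factorial(k + 5) - 2
s_(k+1) − s_k = 9/((k + 2)*(k + 3)*(k + 4)*(k + 5))
(s_(k+1) − s_k) − t_k = 0

Valid: the claim telescopes to t_k.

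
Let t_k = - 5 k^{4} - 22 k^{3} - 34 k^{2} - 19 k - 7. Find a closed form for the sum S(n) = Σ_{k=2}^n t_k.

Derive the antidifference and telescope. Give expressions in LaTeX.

S(n) = - n^{5} - 8 n^{4} - 24 n^{3} - 32 n^{2} - 22 n + 87

Ratio r(k) = (5*k**4 + 42*k**3 + 130*k**2 + 173*k + 87)/(5*k**4 + 22*k**3 + 34*k**2 + 19*k + 7).
So A=1 and B=1, with C=k**4 + 22*k**3/5 + 34*k**2/5 + 19*k/5 + 7/5.
Key eq: (1)·f(k+1) = (1)·f(k) + (k**4 + 22*k**3/5 + 34*k**2/5 + 19*k/5 + 7/5).
From deg A=0, deg B=0, deg C=4: d=5.
Solve for f: f(k) = k*(k**4 + 3*k**3 + 2*k**2 - 2*k + 3)/5 (degree 5 ≤ 5).
Then R = B(k−1)f/C = k*(k**4 + 3*k**3 + 2*k**2 - 2*k + 3)/(5*k**4 + 22*k**3 + 34*k**2 + 19*k + 7), so s_k = R(k)·t_k = k*(-k**4 - 3*k**3 - 2*k**2 + 2*k - 3).
Check: Δs_k = -5*k**4 - 22*k**3 - 34*k**2 - 19*k - 7. ✓
Σ_(k=2)^n t_k = s_(n+1) − s_(2) = (-n**5 - 8*n**4 - 24*n**3 - 32*n**2 - 22*n - 7) − (-94), i.e. -n**5 - 8*n**4 - 24*n**3 - 32*n**2 - 22*n + 87.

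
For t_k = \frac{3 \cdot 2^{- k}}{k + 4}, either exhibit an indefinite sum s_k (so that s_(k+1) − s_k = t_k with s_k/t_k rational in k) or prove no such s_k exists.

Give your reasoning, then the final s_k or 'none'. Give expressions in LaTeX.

r(k) = (k + 4)/(2*(k + 5)) after simplifying.
Take A(k)=k/2 + 2, B(k)=k + 5, C(k)=1.
Key eq: (k/2 + 2)·f(k+1) = (k + 4)·f(k) + (1).
Bound: deg f ≤ -1.
d = -1 < 0 ⇒ no nonzero polynomial f; not summable.

no hypergeometric antidifference exists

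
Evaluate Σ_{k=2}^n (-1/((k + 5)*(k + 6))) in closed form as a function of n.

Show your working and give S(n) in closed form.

Ratio r(k) = (k + 5)/(k + 7).
Gosper form: A/B · C(k+1)/C(k) with A=k + 5, B=k + 7, C=1.
Need (k + 5)·f(k+1) − (k + 6)·f(k) = 1.
d = 1 from the (1,1,0) case.
Match coefficients ⇒ f(k) = k/5.
Get s_k = R·t_k = -k/(5*k + 25) with R(k) = B(k−1)f(k)/C(k) = k*(k + 6)/5.
Check: Δs_k = -1/(k**2 + 11*k + 30). ✓
Telescope: S(n) = s_(n+1) − s_(2) = (-n - 1)/(5*(n + 6)) − (-2/35) = (1 - n)/(7*(n + 6)).

S(n) = (1 - n)/(7*(n + 6))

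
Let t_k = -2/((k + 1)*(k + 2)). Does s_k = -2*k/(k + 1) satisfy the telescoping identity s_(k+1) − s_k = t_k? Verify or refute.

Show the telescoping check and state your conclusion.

valid (s_(k+1) − s_k reduces to t_k)

s_(k+1) = 2*(-k - 1)/(k + 2)
s_(k+1) − s_k = -2/(k**2 + 3*k + 2)
(s_(k+1) − s_k) − t_k = 0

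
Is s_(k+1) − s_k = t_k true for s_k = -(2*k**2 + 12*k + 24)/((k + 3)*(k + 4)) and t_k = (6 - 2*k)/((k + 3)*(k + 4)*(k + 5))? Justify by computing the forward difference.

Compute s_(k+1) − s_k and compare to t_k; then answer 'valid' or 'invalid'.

s_(k+1) = 2*(-6*k - (k + 1)**2 - 18)/((k + 4)*(k + 5))
s_(k+1) − s_k = 2*(3 - k)/(k**3 + 12*k**2 + 47*k + 60)
(s_(k+1) − s_k) − t_k = 0

Valid: the claim telescopes to t_k.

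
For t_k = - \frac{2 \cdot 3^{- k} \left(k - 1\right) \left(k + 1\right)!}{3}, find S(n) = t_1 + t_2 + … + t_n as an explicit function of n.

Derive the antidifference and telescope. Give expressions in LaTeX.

r(k) = k*(k + 2)/(3*(k - 1)) after simplifying.
Factor: A=k/3 + 2/3; B=1; C=k - 1.
f must satisfy (k/3 + 2/3)·f(k+1) − (1)·f(k) = k - 1.
Degrees (1,0,1) ⇒ d ≤ 0.
Solve for f: f(k) = 3 (degree 0 ≤ 0).
Then R = B(k−1)f/C = 3/(k - 1), so s_k = R(k)·t_k = -2*factorial(k + 1)/3**k.
Δs = -2*(k - 1)*factorial(k + 1)/(3*3**k), as required.
Σ_(k=1)^n t_k = s_(n+1) − s_(1) = (-2*3**(-n - 1)*factorial(n + 2)) − (-4/3), i.e. 4/3 - 2*factorial(n + 2)/(3*3**n).

S(n) = \frac{4}{3} - \frac{2 \cdot 3^{- n} \left(n + 2\right)!}{3}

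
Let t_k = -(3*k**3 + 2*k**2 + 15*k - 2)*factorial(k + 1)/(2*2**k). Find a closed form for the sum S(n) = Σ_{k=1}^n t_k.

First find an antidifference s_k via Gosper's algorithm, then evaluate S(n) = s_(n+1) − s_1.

Step 1: r(k) = (3*k**4 + 17*k**3 + 50*k**2 + 74*k + 36)/(2*(3*k**3 + 2*k**2 + 15*k - 2)).
Gosper form: A/B · C(k+1)/C(k) with A=k/2 + 1, B=1, C=k**3 + 2*k**2/3 + 5*k - 2/3.
Key eq: (k/2 + 1)·f(k+1) = (1)·f(k) + (k**3 + 2*k**2/3 + 5*k - 2/3).
d = 2 from the (1,0,3) case.
Solve for f: f(k) = 2*(3*k**2 - 4*k + 4)/3 (degree 2 ≤ 2).
R(k) = B(k−1)·f(k)/C(k) = 2*(3*k**2 - 4*k + 4)/(3*k**3 + 2*k**2 + 15*k - 2); s_k = R·t_k = -(3*k**2 - 4*k + 4)*factorial(k + 1)/2**k.
Δs = -(3*k**3 + 2*k**2 + 15*k - 2)*factorial(k + 1)/(2*2**k), as required.
s_(n+1) = -2**(-n - 1)*(3*n**2 + 2*n + 3)*factorial(n + 2) and s_(1) = -3, so S(n) = (6*2**n - 3*n**4*factorial(n) - 11*n**3*factorial(n) - 15*n**2*factorial(n) - 13*n*factorial(n) - 6*factorial(n))/(2*2**n).

S(n) = (6*2**n - 3*n**4*factorial(n) - 11*n**3*factorial(n) - 15*n**2*factorial(n) - 13*n*factorial(n) - 6*factorial(n))/(2*2**n)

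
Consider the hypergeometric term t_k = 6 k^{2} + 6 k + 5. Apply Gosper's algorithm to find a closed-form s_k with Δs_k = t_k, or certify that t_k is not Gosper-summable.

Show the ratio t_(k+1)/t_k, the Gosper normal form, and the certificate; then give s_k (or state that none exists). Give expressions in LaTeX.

The ratio is (6*k**2 + 18*k + 17)/(6*k**2 + 6*k + 5).
A = 1, B = 1, C = k**2 + k + 5/6.
Set up (1)·f(k+1) − (1)·f(k) − (k**2 + k + 5/6) = 0.
From deg A=0, deg B=0, deg C=2: d=3.
Match coefficients ⇒ f(k) = k*(2*k**2 + 3)/6.
Then R = B(k−1)f/C = k*(2*k**2 + 3)/(6*k**2 + 6*k + 5), so s_k = R(k)·t_k = k*(2*k**2 + 3).
Verify: 6*k**2 + 6*k + 5 matches t_k.

s_k = k \left(2 k^{2} + 3\right)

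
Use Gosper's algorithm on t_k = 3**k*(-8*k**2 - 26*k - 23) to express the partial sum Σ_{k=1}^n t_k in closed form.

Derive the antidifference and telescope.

S(n) = -12*3**n*n**2 - 27*3**n*n - 27*3**n + 27

r(k) = 3*(8*k**2 + 42*k + 57)/(8*k**2 + 26*k + 23) after simplifying.
Gosper form: A/B · C(k+1)/C(k) with A=3, B=1, C=k**2 + 13*k/4 + 23/8.
Need (3)·f(k+1) − (1)·f(k) = k**2 + 13*k/4 + 23/8.
Bound: deg f ≤ 2.
Solving with deg f ≤ 2: f(k) = (4*k**2 + k + 4)/8.
Then R = B(k−1)f/C = (4*k**2 + k + 4)/(8*k**2 + 26*k + 23), so s_k = R(k)·t_k = 3**k*(-4*k**2 - k - 4).
Δs = 3**k*(-8*k**2 - 26*k - 23), as required.
s_(n+1) = 3**(n + 1)*(-4*n**2 - 9*n - 9) and s_(1) = -27, so S(n) = -12*3**n*n**2 - 27*3**n*n - 27*3**n + 27.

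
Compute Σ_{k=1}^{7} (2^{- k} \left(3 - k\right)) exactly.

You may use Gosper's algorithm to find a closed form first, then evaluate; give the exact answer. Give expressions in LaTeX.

The ratio is (k - 2)/(2*(k - 3)).
A = 1/2, B = 1, C = k - 3.
f must satisfy (1/2)·f(k+1) − (1)·f(k) = k - 3.
Degrees (0,0,1) ⇒ d ≤ 1.
Coefficient equations give f(k) = -2*(k - 2).
R(k) = B(k−1)·f(k)/C(k) = -2*(k - 2)/(k - 3); s_k = R·t_k = 2**(1 - k)*(k - 2).
Check: Δs_k = (3 - k)/2**k. ✓
Σ_(k=1)^(7) t_k = s_(8) − s_(1) = 3/64 − (-1) = 67/64.

Σ = 67/64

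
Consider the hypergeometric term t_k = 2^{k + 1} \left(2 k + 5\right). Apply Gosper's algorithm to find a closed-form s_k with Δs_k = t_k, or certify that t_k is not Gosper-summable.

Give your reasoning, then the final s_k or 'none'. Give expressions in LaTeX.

s_k = 2^{k + 1} \left(2 k + 1\right)

Step 1: r(k) = 2*(2*k + 7)/(2*k + 5).
Gosper form: A/B · C(k+1)/C(k) with A=2, B=1, C=k + 5/2.
Key eq: (2)·f(k+1) = (1)·f(k) + (k + 5/2).
From deg A=0, deg B=0, deg C=1: d=1.
Coefficient equations give f(k) = (2*k + 1)/2.
Then R = B(k−1)f/C = (2*k + 1)/(2*k + 5), so s_k = R(k)·t_k = 2**(k + 1)*(2*k + 1).
Verify: 2**(k + 1)*(2*k + 5) matches t_k.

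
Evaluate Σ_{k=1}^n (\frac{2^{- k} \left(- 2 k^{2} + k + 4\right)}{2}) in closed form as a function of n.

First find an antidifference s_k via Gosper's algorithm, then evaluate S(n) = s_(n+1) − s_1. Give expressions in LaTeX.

S(n) = \frac{2^{- n} \left(- 6 \cdot 2^{n} + 2 n^{2} + 7 n + 6\right)}{2}

Ratio r(k) = (k - 2*(k + 1)**2 + 5)/(2*(-2*k**2 + k + 4)).
Factor: A=1/2; B=1; C=k**2 - k/2 - 2.
Set up (1/2)·f(k+1) − (1)·f(k) − (k**2 - k/2 - 2) = 0.
deg f ≤ 2 (via 0,0,2).
Solving with deg f ≤ 2: f(k) = -(k + 1)*(2*k + 1).
Then R = B(k−1)f/C = -2*(k + 1)*(2*k + 1)/(2*k**2 - k - 4), so s_k = R(k)·t_k = (2*k**2 + 3*k + 1)/2**k.
Δs = (-2*k**2 + k + 4)/(2*2**k), as required.
Evaluate: s_(n+1) = 2**(-n - 1)*(2*n**2 + 7*n + 6); subtract s_(1) = 3 ⇒ S(n) = (-6*2**n + 2*n**2 + 7*n + 6)/(2*2**n).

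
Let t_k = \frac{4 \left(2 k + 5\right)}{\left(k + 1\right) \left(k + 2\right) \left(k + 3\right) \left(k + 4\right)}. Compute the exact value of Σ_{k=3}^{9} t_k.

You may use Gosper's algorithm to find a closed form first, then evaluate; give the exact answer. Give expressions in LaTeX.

Σ = 119/858

r(k) = (k + 1)*(2*k + 7)/((k + 5)*(2*k + 5)) after simplifying.
A = k + 1, B = k + 5, C = k + 5/2.
Need (k + 1)·f(k+1) − (k + 4)·f(k) = k + 5/2.
Bound: deg f ≤ 3.
Coefficient equations give f(k) = k*(k + 2)*(k + 4)/6.
So s_k = (B(k−1)f/C)·t_k = (k*(k + 2)*(k + 4)**2/(3*(2*k + 5)))·t_k = 4*k*(k + 4)/(3*(k**2 + 4*k + 3)).
Verify: 4*(2*k + 5)/(k**4 + 10*k**3 + 35*k**2 + 50*k + 24) matches t_k.
Sum = s_(10) − s_(3); s_(10) = 560/429, s_(3) = 7/6 ⇒ 119/858.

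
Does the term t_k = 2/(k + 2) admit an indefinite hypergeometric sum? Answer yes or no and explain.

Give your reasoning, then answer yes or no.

The ratio is (k + 2)/(k + 3).
Take A(k)=k + 2, B(k)=k + 3, C(k)=1.
f must satisfy (k + 2)·f(k+1) − (k + 2)·f(k) = 1.
d = 0 from the (1,1,0) case.
f = c0 ⇒ A·f(k+1) − B(k−1)·f(k) − C = -1. The system {-1 = 0} is inconsistent; no antidifference.

No — the linear system for f has no solution.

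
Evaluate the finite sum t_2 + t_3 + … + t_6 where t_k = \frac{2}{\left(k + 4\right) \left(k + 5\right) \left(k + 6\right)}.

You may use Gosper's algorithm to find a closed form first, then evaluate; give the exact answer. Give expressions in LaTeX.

Σ = 5/308

r(k) = (k + 4)/(k + 7) after simplifying.
Gosper form: A/B · C(k+1)/C(k) with A=k + 4, B=k + 7, C=1.
Set up (k + 4)·f(k+1) − (k + 6)·f(k) − (1) = 0.
Bound: deg f ≤ 2.
Solve for f: f(k) = k*(k + 9)/40 (degree 2 ≤ 2).
So s_k = (B(k−1)f/C)·t_k = (k*(k + 6)*(k + 9)/40)·t_k = k*(k + 9)/(20*(k + 4)*(k + 5)).
s_(k+1) − s_k = 2/(k**3 + 15*k**2 + 74*k + 120) = t_k.
Σ_(k=2)^(6) t_k = s_(7) − s_(2) = 7/165 − (11/420) = 5/308.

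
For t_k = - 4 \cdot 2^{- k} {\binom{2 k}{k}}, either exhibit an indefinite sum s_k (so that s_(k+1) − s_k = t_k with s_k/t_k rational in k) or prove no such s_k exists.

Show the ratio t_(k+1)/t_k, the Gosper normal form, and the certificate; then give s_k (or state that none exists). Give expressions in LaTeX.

none — t_k is not Gosper-summable

Ratio r(k) = (2*k + 1)/(k + 1).
Take A(k)=2*k + 1, B(k)=k + 1, C(k)=1.
Key eq: (2*k + 1)·f(k+1) = (k)·f(k) + (1).
d = -1 from the (1,1,0) case.
Negative degree bound (-1): no f exists, t_k not Gosper-summable.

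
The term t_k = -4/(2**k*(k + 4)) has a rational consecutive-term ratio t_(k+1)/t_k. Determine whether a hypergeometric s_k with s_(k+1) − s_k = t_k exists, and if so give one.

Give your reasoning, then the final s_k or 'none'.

r(k) = (k + 4)/(2*(k + 5)) after simplifying.
Gosper form: A/B · C(k+1)/C(k) with A=k/2 + 2, B=k + 5, C=1.
f must satisfy (k/2 + 2)·f(k+1) − (k + 4)·f(k) = 1.
d = -1 from the (1,1,0) case.
deg f ≤ -1 is impossible — no certificate.

none (Gosper's algorithm certifies no s_k)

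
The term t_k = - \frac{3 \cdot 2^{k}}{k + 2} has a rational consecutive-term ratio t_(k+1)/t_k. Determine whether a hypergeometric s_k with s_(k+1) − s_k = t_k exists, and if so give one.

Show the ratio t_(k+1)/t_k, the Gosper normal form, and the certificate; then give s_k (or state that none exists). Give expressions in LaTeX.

no hypergeometric antidifference exists

r(k) = 2*(k + 2)/(k + 3) after simplifying.
Take A(k)=2*k + 4, B(k)=k + 3, C(k)=1.
Set up (2*k + 4)·f(k+1) − (k + 2)·f(k) − (1) = 0.
Bound: deg f ≤ -1.
Bound -1 < 0, so the key equation has no polynomial solution.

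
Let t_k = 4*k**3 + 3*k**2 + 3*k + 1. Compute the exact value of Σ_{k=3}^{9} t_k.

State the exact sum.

Σ = 9037

Compute t_(k+1)/t_k: get (4*k**3 + 15*k**2 + 21*k + 11)/(4*k**3 + 3*k**2 + 3*k + 1).
Factor: A=1; B=1; C=k**3 + 3*k**2/4 + 3*k/4 + 1/4.
f must satisfy (1)·f(k+1) − (1)·f(k) = k**3 + 3*k**2/4 + 3*k/4 + 1/4.
deg f ≤ 4 (via 0,0,3).
Solving with deg f ≤ 4: f(k) = k**2*(k**2 - k + 1)/4.
R(k) = B(k−1)·f(k)/C(k) = k**2*(k**2 - k + 1)/(4*k**3 + 3*k**2 + 3*k + 1); s_k = R·t_k = k**2*(k**2 - k + 1).
Δs = 4*k**3 + 3*k**2 + 3*k + 1, as required.
Telescoping: Σ = s_(10) − s_(3) = 9100 − (63) = 9037.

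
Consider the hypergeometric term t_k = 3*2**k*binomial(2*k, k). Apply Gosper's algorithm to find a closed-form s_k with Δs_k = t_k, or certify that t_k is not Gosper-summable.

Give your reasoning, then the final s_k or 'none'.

not Gosper-summable; s_k does not exist

t_(k+1)/t_k = 4*(2*k + 1)/(k + 1).
Take A(k)=8*k + 4, B(k)=k + 1, C(k)=1.
Solve (8*k + 4)·f(k+1) − (k)·f(k) = 1.
Degrees (1,1,0) ⇒ d ≤ -1.
Bound -1 < 0, so the key equation has no polynomial solution.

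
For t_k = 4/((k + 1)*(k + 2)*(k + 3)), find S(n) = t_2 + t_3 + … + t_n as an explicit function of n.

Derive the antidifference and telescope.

Step 1: r(k) = (k + 1)/(k + 4).
So A=k + 1 and B=k + 4, with C=1.
Need (k + 1)·f(k+1) − (k + 3)·f(k) = 1.
Degrees (1,1,0) ⇒ d ≤ 2.
A polynomial solution: f(k) = k*(k + 3)/4.
Certificate R = B(k−1)f/C = k*(k + 3)**2/4 gives s_k = k*(k + 3)/((k + 1)*(k + 2)).
Verify: 4/(k**3 + 6*k**2 + 11*k + 6) matches t_k.
Σ_(k=2)^n t_k = s_(n+1) − s_(2) = ((n**2 + 5*n + 4)/(n**2 + 5*n + 6)) − (5/6), i.e. (n**2 + 5*n - 6)/(6*(n**2 + 5*n + 6)).

S(n) = (n**2 + 5*n - 6)/(6*(n**2 + 5*n + 6))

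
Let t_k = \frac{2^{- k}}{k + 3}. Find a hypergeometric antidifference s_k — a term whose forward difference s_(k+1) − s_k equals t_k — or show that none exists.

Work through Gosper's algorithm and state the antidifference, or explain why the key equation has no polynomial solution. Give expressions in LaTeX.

Compute t_(k+1)/t_k: get (k + 3)/(2*(k + 4)).
Gosper form: A/B · C(k+1)/C(k) with A=k/2 + 3/2, B=k + 4, C=1.
Key eq: (k/2 + 3/2)·f(k+1) = (k + 3)·f(k) + (1).
From deg A=1, deg B=1, deg C=0: d=-1.
Negative degree bound (-1): no f exists, t_k not Gosper-summable.

not Gosper-summable; s_k does not exist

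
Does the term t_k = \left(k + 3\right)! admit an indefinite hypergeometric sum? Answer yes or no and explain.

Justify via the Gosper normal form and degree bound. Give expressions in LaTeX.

No — t_k has no hypergeometric antidifference.

r(k) = k + 4 after simplifying.
A = k + 4, B = 1, C = 1.
Need (k + 4)·f(k+1) − (1)·f(k) = 1.
Degrees (1,0,0) ⇒ d ≤ -1.
deg f ≤ -1 is impossible — no certificate.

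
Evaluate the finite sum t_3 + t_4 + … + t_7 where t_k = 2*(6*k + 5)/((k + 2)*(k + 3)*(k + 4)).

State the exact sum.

Σ = 122/165

The ratio is (k + 2)*(6*k + 11)/((k + 5)*(6*k + 5)).
Gosper form: A/B · C(k+1)/C(k) with A=k + 2, B=k + 5, C=k + 5/6.
f must satisfy (k + 2)·f(k+1) − (k + 4)·f(k) = k + 5/6.
d = 2 from the (1,1,1) case.
Solving with deg f ≤ 2: f(k) = k*(17*k + 13)/72.
Then R = B(k−1)f/C = k*(k + 4)*(17*k + 13)/(12*(6*k + 5)), so s_k = R(k)·t_k = k*(17*k + 13)/(6*(k + 2)*(k + 3)).
Verify: 2*(6*k + 5)/(k**3 + 9*k**2 + 26*k + 24) matches t_k.
Sum = s_(8) − s_(3); s_(8) = 298/165, s_(3) = 16/15 ⇒ 122/165.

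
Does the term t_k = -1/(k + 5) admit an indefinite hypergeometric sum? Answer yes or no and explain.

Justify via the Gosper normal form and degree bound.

Step 1: r(k) = (k + 5)/(k + 6).
Take A(k)=k + 5, B(k)=k + 6, C(k)=1.
Key eq: (k + 5)·f(k+1) = (k + 5)·f(k) + (1).
Bound: deg f ≤ 0.
Put f(k) = c0: A·f(k+1) − B(k−1)·f(k) − C = -1; need -1 = 0 — inconsistent ⇒ no f, not summable.

No — the linear system for f has no solution.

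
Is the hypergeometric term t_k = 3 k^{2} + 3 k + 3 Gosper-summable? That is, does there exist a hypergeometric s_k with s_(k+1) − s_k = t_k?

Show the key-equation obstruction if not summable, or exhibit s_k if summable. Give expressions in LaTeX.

Yes. s_k = k \left(k^{2} + 2\right).

r(k) = (k + (k + 1)**2 + 2)/(k**2 + k + 1) after simplifying.
So A=1 and B=1, with C=k**2 + k + 1.
Solve (1)·f(k+1) − (1)·f(k) = k**2 + k + 1.
Bound: deg f ≤ 3.
Solving with deg f ≤ 3: f(k) = k*(k**2 + 2)/3.
Certificate R = B(k−1)f/C = k*(k**2 + 2)/(3*(k**2 + k + 1)) gives s_k = k*(k**2 + 2).
Check: Δs_k = 3*k**2 + 3*k + 3. ✓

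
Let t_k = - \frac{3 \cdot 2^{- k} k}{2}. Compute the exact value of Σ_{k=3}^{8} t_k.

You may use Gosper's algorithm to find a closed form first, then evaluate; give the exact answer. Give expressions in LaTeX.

Σ = -369/256

Compute t_(k+1)/t_k: get (k + 1)/(2*k).
A = 1/2, B = 1, C = k.
Need (1/2)·f(k+1) − (1)·f(k) = k.
Degrees (0,0,1) ⇒ d ≤ 1.
Coefficient equations give f(k) = -2*(k + 1).
So s_k = (B(k−1)f/C)·t_k = (-2*(k + 1)/k)·t_k = 3*(k + 1)/2**k.
s_(k+1) − s_k = -3*k/(2*2**k) = t_k.
Evaluate s at k=9 and k=3: 15/256 and 3/2; difference -369/256.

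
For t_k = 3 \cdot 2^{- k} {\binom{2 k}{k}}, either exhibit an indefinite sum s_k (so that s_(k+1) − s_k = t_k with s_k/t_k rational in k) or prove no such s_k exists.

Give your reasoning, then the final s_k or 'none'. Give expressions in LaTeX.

r(k) = (2*k + 1)/(k + 1) after simplifying.
Take A(k)=2*k + 1, B(k)=k + 1, C(k)=1.
Solve (2*k + 1)·f(k+1) − (k)·f(k) = 1.
d = -1 from the (1,1,0) case.
Bound -1 < 0, so the key equation has no polynomial solution.

none (Gosper's algorithm certifies no s_k)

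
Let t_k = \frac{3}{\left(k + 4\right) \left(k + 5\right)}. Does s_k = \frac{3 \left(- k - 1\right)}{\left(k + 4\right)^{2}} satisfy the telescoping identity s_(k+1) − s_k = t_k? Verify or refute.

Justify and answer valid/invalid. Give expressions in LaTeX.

Invalid: residual \frac{9 \left(- 2 k - 9\right)}{k^{4} + 18 k^{3} + 121 k^{2} + 360 k + 400} ≠ 0.

s_(k+1) = 3*(-k - 2)/(k + 5)**2
s_(k+1) − s_k = 3*(k**2 + 3*k - 7)/(k**4 + 18*k**3 + 121*k**2 + 360*k + 400)
(s_(k+1) − s_k) − t_k = 9*(-2*k - 9)/(k**4 + 18*k**3 + 121*k**2 + 360*k + 400)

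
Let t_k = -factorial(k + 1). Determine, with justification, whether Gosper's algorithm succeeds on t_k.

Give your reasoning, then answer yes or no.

Compute t_(k+1)/t_k: get k + 2.
Normal form (A,B,C) = (k + 2, 1, 1).
Set up (k + 2)·f(k+1) − (1)·f(k) − (1) = 0.
Bound: deg f ≤ -1.
d = -1 < 0 ⇒ no nonzero polynomial f; not summable.

No — negative degree bound, so no certificate f.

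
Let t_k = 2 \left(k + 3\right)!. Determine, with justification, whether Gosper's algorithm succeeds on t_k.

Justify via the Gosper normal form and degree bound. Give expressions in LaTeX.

No — t_k has no hypergeometric antidifference.

Compute t_(k+1)/t_k: get k + 4.
Factor: A=k + 4; B=1; C=1.
Key eq: (k + 4)·f(k+1) = (1)·f(k) + (1).
Bound: deg f ≤ -1.
Bound -1 < 0, so the key equation has no polynomial solution.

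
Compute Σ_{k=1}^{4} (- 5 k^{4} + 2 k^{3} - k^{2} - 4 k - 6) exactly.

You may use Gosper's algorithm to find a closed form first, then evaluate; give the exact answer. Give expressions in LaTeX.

Ratio r(k) = (5*k**4 + 18*k**3 + 25*k**2 + 20*k + 14)/(5*k**4 - 2*k**3 + k**2 + 4*k + 6).
So A=1 and B=1, with C=k**4 - 2*k**3/5 + k**2/5 + 4*k/5 + 6/5.
Set up (1)·f(k+1) − (1)·f(k) − (k**4 - 2*k**3/5 + k**2/5 + 4*k/5 + 6/5) = 0.
Bound: deg f ≤ 5.
A polynomial solution: f(k) = k*(k**4 - 3*k**3 + 3*k**2 + k + 4)/5.
Then R = B(k−1)f/C = k*(k**4 - 3*k**3 + 3*k**2 + k + 4)/(5*k**4 - 2*k**3 + k**2 + 4*k + 6), so s_k = R(k)·t_k = k*(-k**4 + 3*k**3 - 3*k**2 - k - 4).
Verify: -5*k**4 + 2*k**3 - k**2 - 4*k - 6 matches t_k.
Σ_(k=1)^(4) t_k = s_(5) − s_(1) = -1670 − (-6) = -1664.

Σ = -1664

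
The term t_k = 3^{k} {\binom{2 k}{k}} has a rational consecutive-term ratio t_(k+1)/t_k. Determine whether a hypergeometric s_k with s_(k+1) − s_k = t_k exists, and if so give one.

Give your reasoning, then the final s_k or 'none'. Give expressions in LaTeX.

r(k) = 6*(2*k + 1)/(k + 1) after simplifying.
Take A(k)=12*k + 6, B(k)=k + 1, C(k)=1.
f must satisfy (12*k + 6)·f(k+1) − (k)·f(k) = 1.
Bound: deg f ≤ -1.
d = -1 < 0 ⇒ no nonzero polynomial f; not summable.

not Gosper-summable; s_k does not exist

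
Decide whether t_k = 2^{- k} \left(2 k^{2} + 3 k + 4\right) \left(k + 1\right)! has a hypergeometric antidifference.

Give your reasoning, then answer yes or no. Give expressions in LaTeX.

Yes. s_k = 2^{1 - k} \left(2 k + 1\right) \left(k + 1\right)!.

t_(k+1)/t_k = (k + 2)*(3*k + 2*(k + 1)**2 + 7)/(2*(2*k**2 + 3*k + 4)).
A = k/2 + 1, B = 1, C = k**2 + 3*k/2 + 2.
Need (k/2 + 1)·f(k+1) − (1)·f(k) = k**2 + 3*k/2 + 2.
Degrees (1,0,2) ⇒ d ≤ 1.
Solve for f: f(k) = 2*k + 1 (degree 1 ≤ 1).
R(k) = B(k−1)·f(k)/C(k) = 2*(2*k + 1)/(2*k**2 + 3*k + 4); s_k = R·t_k = 2**(1 - k)*(2*k + 1)*factorial(k + 1).
Check: Δs_k = (2*k**2 + 3*k + 4)*factorial(k + 1)/2**k. ✓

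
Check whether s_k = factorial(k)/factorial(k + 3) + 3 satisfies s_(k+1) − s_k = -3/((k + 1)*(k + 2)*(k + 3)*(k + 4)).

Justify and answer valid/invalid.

Valid: the claim telescopes to t_k.

s_(k+1) = factorial(k + 1)/factorial(k + 4) + 3
s_(k+1) − s_k = -3/((k + 1)*(k + 2)*(k + 3)*(k + 4))
(s_(k+1) − s_k) − t_k = 0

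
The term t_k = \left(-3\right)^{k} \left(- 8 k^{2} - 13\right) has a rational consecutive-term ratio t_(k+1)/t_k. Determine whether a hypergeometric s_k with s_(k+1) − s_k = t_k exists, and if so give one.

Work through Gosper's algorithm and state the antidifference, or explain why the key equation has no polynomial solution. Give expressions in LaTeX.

s_k = \left(-3\right)^{k} \left(2 k^{2} - 3 k + 4\right)

r(k) = 3*(-8*(k + 1)**2 - 13)/(8*k**2 + 13) after simplifying.
Normal form (A,B,C) = (-3, 1, k**2 + 13/8).
Key eq: (-3)·f(k+1) = (1)·f(k) + (k**2 + 13/8).
Bound: deg f ≤ 2.
Match coefficients ⇒ f(k) = -(2*k**2 - 3*k + 4)/8.
R(k) = B(k−1)·f(k)/C(k) = -(2*k**2 - 3*k + 4)/(8*k**2 + 13); s_k = R·t_k = (-3)**k*(2*k**2 - 3*k + 4).
Check: Δs_k = (-3)**k*(-8*k**2 - 13). ✓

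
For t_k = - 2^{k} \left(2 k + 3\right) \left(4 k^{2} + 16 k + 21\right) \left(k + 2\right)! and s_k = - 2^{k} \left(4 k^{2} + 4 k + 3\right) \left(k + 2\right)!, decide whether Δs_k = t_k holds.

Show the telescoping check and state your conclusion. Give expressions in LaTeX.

Valid: the claim telescopes to t_k.

s_(k+1) = -2**(k + 1)*(4*k**2 + 12*k + 11)*factorial(k + 3)
s_(k+1) − s_k = -2**k*(2*k + 3)*(4*k**2 + 16*k + 21)*factorial(k + 2)
(s_(k+1) − s_k) − t_k = 0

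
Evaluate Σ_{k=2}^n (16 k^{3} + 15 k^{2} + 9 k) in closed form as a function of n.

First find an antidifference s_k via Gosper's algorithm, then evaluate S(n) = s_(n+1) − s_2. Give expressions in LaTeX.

The ratio is (16*k**3 + 63*k**2 + 87*k + 40)/(k*(16*k**2 + 15*k + 9)).
Take A(k)=1, B(k)=1, C(k)=k**3 + 15*k**2/16 + 9*k/16.
Need (1)·f(k+1) − (1)·f(k) = k**3 + 15*k**2/16 + 9*k/16.
From deg A=0, deg B=0, deg C=3: d=4.
Match coefficients ⇒ f(k) = k*(k - 1)*(4*k**2 + k + 2)/16.
Then R = B(k−1)f/C = (k - 1)*(4*k**2 + k + 2)/(16*k**2 + 15*k + 9), so s_k = R(k)·t_k = k*(4*k**3 - 3*k**2 + k - 2).
Δs = k*(16*k**2 + 15*k + 9), as required.
s_(n+1) = n*(4*n**3 + 13*n**2 + 16*n + 7) and s_(2) = 40, so S(n) = 4*n**4 + 13*n**3 + 16*n**2 + 7*n - 40.

S(n) = 4 n^{4} + 13 n^{3} + 16 n^{2} + 7 n - 40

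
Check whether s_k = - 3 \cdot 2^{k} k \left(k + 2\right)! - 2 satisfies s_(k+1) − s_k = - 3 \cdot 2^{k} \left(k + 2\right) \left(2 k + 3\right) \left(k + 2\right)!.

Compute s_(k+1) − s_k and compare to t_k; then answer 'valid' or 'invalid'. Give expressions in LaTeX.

s_(k+1) = -3*2**(k + 1)*(k + 1)*factorial(k + 3) - 2
s_(k+1) − s_k = -3*2**k*(k + 2)*(2*k + 3)*factorial(k + 2)
(s_(k+1) − s_k) − t_k = 0

valid; difference matches t_k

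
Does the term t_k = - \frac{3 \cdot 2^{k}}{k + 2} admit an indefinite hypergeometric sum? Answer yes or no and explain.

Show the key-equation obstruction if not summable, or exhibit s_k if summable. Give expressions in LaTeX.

No. Not Gosper-summable.

Compute t_(k+1)/t_k: get 2*(k + 2)/(k + 3).
Factor: A=2*k + 4; B=k + 3; C=1.
Key eq: (2*k + 4)·f(k+1) = (k + 2)·f(k) + (1).
deg f ≤ -1 (via 1,1,0).
Bound -1 < 0, so the key equation has no polynomial solution.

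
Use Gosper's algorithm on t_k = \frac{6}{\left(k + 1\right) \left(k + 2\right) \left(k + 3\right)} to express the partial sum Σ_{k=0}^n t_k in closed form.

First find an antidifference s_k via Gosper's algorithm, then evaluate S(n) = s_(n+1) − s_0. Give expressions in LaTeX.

Compute t_(k+1)/t_k: get (k + 1)/(k + 4).
Take A(k)=k + 1, B(k)=k + 4, C(k)=1.
Set up (k + 1)·f(k+1) − (k + 3)·f(k) − (1) = 0.
d = 2 from the (1,1,0) case.
Solving with deg f ≤ 2: f(k) = k*(k + 3)/4.
Certificate R = B(k−1)f/C = k*(k + 3)**2/4 gives s_k = 3*k*(k + 3)/(2*(k + 1)*(k + 2)).
Δs = 6/(k**3 + 6*k**2 + 11*k + 6), as required.
Σ_(k=0)^n t_k = s_(n+1) − s_(0) = (3*(n**2 + 5*n + 4)/(2*(n**2 + 5*n + 6))) − (0), i.e. 3*(n**2 + 5*n + 4)/(2*(n**2 + 5*n + 6)).

S(n) = \frac{3 \left(n^{2} + 5 n + 4\right)}{2 \left(n^{2} + 5 n + 6\right)}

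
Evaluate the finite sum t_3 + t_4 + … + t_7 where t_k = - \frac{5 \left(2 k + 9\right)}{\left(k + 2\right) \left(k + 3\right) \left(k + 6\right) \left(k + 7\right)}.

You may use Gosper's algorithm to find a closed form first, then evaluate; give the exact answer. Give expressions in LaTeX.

Σ = -19/252

t_(k+1)/t_k = (k + 2)*(k + 6)*(2*k + 11)/((k + 4)*(k + 8)*(2*k + 9)).
Factor: A=k + 2; B=k + 8; C=k**3 + 27*k**2/2 + 121*k/2 + 90.
Need (k + 2)·f(k+1) − (k + 7)·f(k) = k**3 + 27*k**2/2 + 121*k/2 + 90.
deg f ≤ 5 (via 1,1,3).
A polynomial solution: f(k) = k*(k + 3)*(k + 4)*(k + 5)*(k + 8)/24.
R(k) = B(k−1)·f(k)/C(k) = k*(k + 3)*(k + 7)*(k + 8)/(12*(2*k + 9)); s_k = R·t_k = 5*k*(-k - 8)/(12*(k**2 + 8*k + 12)).
s_(k+1) − s_k = 5*(-2*k - 9)/(k**4 + 18*k**3 + 113*k**2 + 288*k + 252) = t_k.
Evaluate s at k=8 and k=3: -8/21 and -11/36; difference -19/252.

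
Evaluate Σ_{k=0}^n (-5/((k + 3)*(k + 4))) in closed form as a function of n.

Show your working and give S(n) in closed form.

S(n) = 5*(-n - 1)/(3*(n + 4))

t_(k+1)/t_k = (k + 3)/(k + 5).
Normal form (A,B,C) = (k + 3, k + 5, 1).
Set up (k + 3)·f(k+1) − (k + 4)·f(k) − (1) = 0.
From deg A=1, deg B=1, deg C=0: d=1.
Solve for f: f(k) = k/3 (degree 1 ≤ 1).
So s_k = (B(k−1)f/C)·t_k = (k*(k + 4)/3)·t_k = -5*k/(3*k + 9).
Verify: -5/(k**2 + 7*k + 12) matches t_k.
Telescope: S(n) = s_(n+1) − s_(0) = 5*(-n - 1)/(3*(n + 4)) − (0) = 5*(-n - 1)/(3*(n + 4)).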